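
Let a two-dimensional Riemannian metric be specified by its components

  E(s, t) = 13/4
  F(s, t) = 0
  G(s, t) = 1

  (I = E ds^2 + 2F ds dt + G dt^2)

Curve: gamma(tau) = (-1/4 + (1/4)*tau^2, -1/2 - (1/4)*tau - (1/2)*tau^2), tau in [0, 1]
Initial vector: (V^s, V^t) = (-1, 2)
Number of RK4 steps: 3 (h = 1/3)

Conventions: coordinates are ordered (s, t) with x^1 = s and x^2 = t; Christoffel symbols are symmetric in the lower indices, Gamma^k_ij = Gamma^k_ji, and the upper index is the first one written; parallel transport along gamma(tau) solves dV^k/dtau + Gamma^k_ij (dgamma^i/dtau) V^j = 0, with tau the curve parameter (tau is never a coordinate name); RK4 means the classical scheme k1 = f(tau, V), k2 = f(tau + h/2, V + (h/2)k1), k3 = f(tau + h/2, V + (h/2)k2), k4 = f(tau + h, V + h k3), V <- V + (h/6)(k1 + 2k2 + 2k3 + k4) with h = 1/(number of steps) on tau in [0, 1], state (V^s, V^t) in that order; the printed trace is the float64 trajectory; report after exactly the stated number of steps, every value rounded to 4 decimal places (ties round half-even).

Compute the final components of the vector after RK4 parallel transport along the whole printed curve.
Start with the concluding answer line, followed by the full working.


Answer: V^s = -1.0000, V^t = 2.0000

gamma'(tau) = ((1/2)*tau, -1/4 - tau); f(tau, V)^k = -Gamma^k_ij(gamma(tau)) gamma'^i(tau) V^j; h = 1/3; intermediate values shown to 6 dp
curve data and Christoffel symbols at the stage parameters:
  tau = 0.000000: gamma = (-0.250000, -0.500000), gamma' = (0.000000, -0.250000); Gamma_sss = 0.000000, Gamma_sst = 0.000000, Gamma_stt = 0.000000, Gamma_tss = 0.000000, Gamma_tst = 0.000000, Gamma_ttt = 0.000000
  tau = 0.166667: gamma = (-0.243056, -0.555556), gamma' = (0.083333, -0.416667); Gamma_sss = 0.000000, Gamma_sst = 0.000000, Gamma_stt = 0.000000, Gamma_tss = 0.000000, Gamma_tst = 0.000000, Gamma_ttt = 0.000000
  tau = 0.333333: gamma = (-0.222222, -0.638889), gamma' = (0.166667, -0.583333); Gamma_sss = 0.000000, Gamma_sst = 0.000000, Gamma_stt = 0.000000, Gamma_tss = 0.000000, Gamma_tst = 0.000000, Gamma_ttt = 0.000000
  tau = 0.500000: gamma = (-0.187500, -0.750000), gamma' = (0.250000, -0.750000); Gamma_sss = 0.000000, Gamma_sst = 0.000000, Gamma_stt = 0.000000, Gamma_tss = 0.000000, Gamma_tst = 0.000000, Gamma_ttt = 0.000000
  tau = 0.666667: gamma = (-0.138889, -0.888889), gamma' = (0.333333, -0.916667); Gamma_sss = 0.000000, Gamma_sst = 0.000000, Gamma_stt = 0.000000, Gamma_tss = 0.000000, Gamma_tst = 0.000000, Gamma_ttt = 0.000000
  tau = 0.833333: gamma = (-0.076389, -1.055556), gamma' = (0.416667, -1.083333); Gamma_sss = 0.000000, Gamma_sst = 0.000000, Gamma_stt = 0.000000, Gamma_tss = 0.000000, Gamma_tst = 0.000000, Gamma_ttt = 0.000000
  tau = 1.000000: gamma = (0.000000, -1.250000), gamma' = (0.500000, -1.250000); Gamma_sss = 0.000000, Gamma_sst = 0.000000, Gamma_stt = 0.000000, Gamma_tss = 0.000000, Gamma_tst = 0.000000, Gamma_ttt = 0.000000
step 0: V^s = -1.0000, V^t = 2.0000
step 1: k1 = (0.000000, 0.000000), k2 = (0.000000, 0.000000), k3 = (0.000000, 0.000000), k4 = (0.000000, 0.000000); V <- V + (h/6)(k1 + 2k2 + 2k3 + k4): V^s = -1.0000, V^t = 2.0000
step 2: k1 = (0.000000, 0.000000), k2 = (0.000000, 0.000000), k3 = (0.000000, 0.000000), k4 = (0.000000, 0.000000); V <- V + (h/6)(k1 + 2k2 + 2k3 + k4): V^s = -1.0000, V^t = 2.0000
step 3: k1 = (0.000000, 0.000000), k2 = (0.000000, 0.000000), k3 = (0.000000, 0.000000), k4 = (0.000000, 0.000000); V <- V + (h/6)(k1 + 2k2 + 2k3 + k4): V^s = -1.0000, V^t = 2.0000


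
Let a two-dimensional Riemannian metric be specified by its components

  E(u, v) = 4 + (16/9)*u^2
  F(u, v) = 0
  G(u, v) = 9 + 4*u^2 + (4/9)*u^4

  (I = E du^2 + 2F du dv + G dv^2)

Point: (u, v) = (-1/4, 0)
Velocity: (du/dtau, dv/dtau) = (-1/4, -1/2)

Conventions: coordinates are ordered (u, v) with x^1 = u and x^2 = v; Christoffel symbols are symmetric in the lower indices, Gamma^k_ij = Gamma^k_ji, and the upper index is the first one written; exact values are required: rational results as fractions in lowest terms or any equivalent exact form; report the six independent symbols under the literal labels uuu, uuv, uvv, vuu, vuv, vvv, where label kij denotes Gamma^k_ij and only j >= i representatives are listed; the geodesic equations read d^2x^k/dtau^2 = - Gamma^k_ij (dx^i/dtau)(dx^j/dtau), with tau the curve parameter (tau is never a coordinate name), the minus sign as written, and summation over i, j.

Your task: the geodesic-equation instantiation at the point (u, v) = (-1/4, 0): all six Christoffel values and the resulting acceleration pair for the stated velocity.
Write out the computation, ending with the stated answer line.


E = 37/9, F = 0, G = 5329/576 at the point
E_u = -8/9, E_v = 0, F_u = 0, F_v = 0, G_u = -73/36, G_v = 0
EG - F^2 = 197173/5184;  g^inv = (5184/197173) * [[5329/576, 0], [0, 37/9]]
first-kind symbols [ij,l] = (1/2)(d_i g_jl + d_j g_il - d_l g_ij): [uu,u] = E_u/2 = -4/9, [uu,v] = F_u - E_v/2 = 0, [uv,u] = E_v/2 = 0, [uv,v] = G_u/2 = -73/72, [vv,u] = F_v - G_u/2 = 73/72, [vv,v] = G_v/2 = 0
Gamma^u_ij = (G*[ij,u] - F*[ij,v])/(EG - F^2), Gamma^v_ij = (E*[ij,v] - F*[ij,u])/(EG - F^2)
Gamma_uuu = -4/37, Gamma_uuv = 0, Gamma_uvv = 73/296, Gamma_vuu = 0, Gamma_vuv = -8/73, Gamma_vvv = 0
d^2u/dtau^2 = -(Gamma_uuu*(-1/4)^2 + 2*Gamma_uuv*(-1/4)*(-1/2) + Gamma_uvv*(-1/2)^2) = -65/1184
d^2v/dtau^2 = -(Gamma_vuu*(-1/4)^2 + 2*Gamma_vuv*(-1/4)*(-1/2) + Gamma_vvv*(-1/2)^2) = 2/73

Answer: Gamma_uuu = -4/37, Gamma_uuv = 0, Gamma_uvv = 73/296, Gamma_vuu = 0, Gamma_vuv = -8/73, Gamma_vvv = 0; accelerations (d^2u/dtau^2, d^2v/dtau^2) = (-65/1184, 2/73)


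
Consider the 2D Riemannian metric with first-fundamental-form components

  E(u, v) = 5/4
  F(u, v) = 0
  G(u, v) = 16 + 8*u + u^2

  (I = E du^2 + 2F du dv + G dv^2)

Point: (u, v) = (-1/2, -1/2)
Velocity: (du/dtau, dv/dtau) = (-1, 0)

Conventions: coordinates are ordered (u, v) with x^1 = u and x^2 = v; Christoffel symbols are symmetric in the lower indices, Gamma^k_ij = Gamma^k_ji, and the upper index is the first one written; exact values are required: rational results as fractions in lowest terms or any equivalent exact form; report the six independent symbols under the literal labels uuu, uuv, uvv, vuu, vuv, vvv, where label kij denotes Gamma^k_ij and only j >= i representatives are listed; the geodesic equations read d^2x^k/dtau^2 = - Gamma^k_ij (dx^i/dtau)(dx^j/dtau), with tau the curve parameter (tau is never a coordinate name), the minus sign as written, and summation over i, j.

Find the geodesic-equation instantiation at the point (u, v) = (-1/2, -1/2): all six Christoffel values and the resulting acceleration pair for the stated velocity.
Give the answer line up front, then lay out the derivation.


Answer: Gamma_uuu = 0, Gamma_uuv = 0, Gamma_uvv = -14/5, Gamma_vuu = 0, Gamma_vuv = 2/7, Gamma_vvv = 0; accelerations (d^2u/dtau^2, d^2v/dtau^2) = (0, 0)

E = 5/4, F = 0, G = 49/4 at the point
E_u = 0, E_v = 0, F_u = 0, F_v = 0, G_u = 7, G_v = 0
EG - F^2 = 245/16;  g^inv = (16/245) * [[49/4, 0], [0, 5/4]]
first-kind symbols [ij,l] = (1/2)(d_i g_jl + d_j g_il - d_l g_ij): [uu,u] = E_u/2 = 0, [uu,v] = F_u - E_v/2 = 0, [uv,u] = E_v/2 = 0, [uv,v] = G_u/2 = 7/2, [vv,u] = F_v - G_u/2 = -7/2, [vv,v] = G_v/2 = 0
Gamma^u_ij = (G*[ij,u] - F*[ij,v])/(EG - F^2), Gamma^v_ij = (E*[ij,v] - F*[ij,u])/(EG - F^2)
Gamma_uuu = 0, Gamma_uuv = 0, Gamma_uvv = -14/5, Gamma_vuu = 0, Gamma_vuv = 2/7, Gamma_vvv = 0
d^2u/dtau^2 = -(Gamma_uuu*(-1)^2 + 2*Gamma_uuv*(-1)*(0) + Gamma_uvv*(0)^2) = 0
d^2v/dtau^2 = -(Gamma_vuu*(-1)^2 + 2*Gamma_vuv*(-1)*(0) + Gamma_vvv*(0)^2) = 0


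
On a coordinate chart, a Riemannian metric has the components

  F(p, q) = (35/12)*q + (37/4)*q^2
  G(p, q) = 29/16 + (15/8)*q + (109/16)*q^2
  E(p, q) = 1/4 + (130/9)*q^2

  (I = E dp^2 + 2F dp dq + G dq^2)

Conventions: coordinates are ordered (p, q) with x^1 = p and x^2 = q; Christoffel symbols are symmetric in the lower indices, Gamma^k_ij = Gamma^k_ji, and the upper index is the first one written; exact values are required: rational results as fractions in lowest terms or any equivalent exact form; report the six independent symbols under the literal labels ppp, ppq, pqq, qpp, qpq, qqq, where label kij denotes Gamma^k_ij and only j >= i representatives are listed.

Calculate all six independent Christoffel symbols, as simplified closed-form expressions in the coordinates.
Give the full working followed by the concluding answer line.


E = 1/4 + (130/9)*q^2; F = (35/12)*q + (37/4)*q^2; G = 29/16 + (15/8)*q + (109/16)*q^2
Gamma^k_ij = (1/2) g^{kl} (d_i g_jl + d_j g_il - d_l g_ij), with g^inv = (1/(EG-F^2)) [[G, -F], [-F, E]]
first partials: E_p = 0, E_q = (260/9)*q, F_p = 0, F_q = 35/12 + (37/2)*q, G_p = 0, G_q = 15/8 + (109/8)*q
D = EG - F^2 = 29/64 + (15/32)*q + (11161/576)*q^2 - (215/8)*q^3 + (1849/144)*q^4
expanded: Gamma^p_pp = (G E_p - 2F F_p + F E_q)/(2D), Gamma^p_pq = (G E_q - F G_p)/(2D), Gamma^p_qq = (2G F_q - G G_p - F G_q)/(2D), Gamma^q_pp = (2E F_p - E E_q - F E_p)/(2D), Gamma^q_pq = (E G_p - F E_q)/(2D), Gamma^q_qq = (E G_q - 2F F_q + F G_p)/(2D); substitute and cancel common factors

Answer: Gamma_ppp = (230880*q^3 + 72800*q^2)/(22188*q^4 - 46440*q^3 + 33483*q^2 + 810*q + 783), Gamma_ppq = (56680*q^3 + 15600*q^2 + 15080*q)/(7396*q^4 - 15480*q^3 + 11161*q^2 + 270*q + 261), Gamma_pqq = (36297*q^3 + 14985*q^2 + 20889*q + 3045)/(7396*q^4 - 15480*q^3 + 11161*q^2 + 270*q + 261), Gamma_qpp = (-1081600*q^3 - 18720*q)/(66564*q^4 - 139320*q^3 + 100449*q^2 + 2430*q + 2349), Gamma_qpq = (-230880*q^3 - 72800*q^2)/(22188*q^4 - 46440*q^3 + 33483*q^2 + 810*q + 783), Gamma_qqq = (-41888*q^3 - 38820*q^2 - 3919*q + 135)/(7396*q^4 - 15480*q^3 + 11161*q^2 + 270*q + 261)


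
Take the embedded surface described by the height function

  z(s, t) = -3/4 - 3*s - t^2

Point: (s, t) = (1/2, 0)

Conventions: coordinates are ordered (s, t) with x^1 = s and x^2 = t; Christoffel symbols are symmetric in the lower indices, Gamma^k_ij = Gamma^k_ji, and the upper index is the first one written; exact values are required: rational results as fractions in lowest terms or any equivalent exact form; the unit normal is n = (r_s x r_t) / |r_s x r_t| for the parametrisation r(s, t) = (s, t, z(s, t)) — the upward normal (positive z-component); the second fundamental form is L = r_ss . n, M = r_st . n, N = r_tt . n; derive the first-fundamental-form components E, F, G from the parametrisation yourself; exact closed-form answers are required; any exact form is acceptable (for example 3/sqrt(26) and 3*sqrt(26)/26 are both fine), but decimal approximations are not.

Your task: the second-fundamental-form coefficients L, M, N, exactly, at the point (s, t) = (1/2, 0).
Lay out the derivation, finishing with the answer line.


z_s = -3, z_t = 0, z_ss = 0, z_st = 0, z_tt = -2
E = 10, F = 0, G = 1; answer radicand W^2 = 10
unnormalised second-form numerators: l = 0, m = 0, n = -2; L = l/sqrt(10), and similarly M = m/sqrt(W^2), N = n/sqrt(W^2)

Answer: L = 0, M = 0, N = -sqrt(10)/5


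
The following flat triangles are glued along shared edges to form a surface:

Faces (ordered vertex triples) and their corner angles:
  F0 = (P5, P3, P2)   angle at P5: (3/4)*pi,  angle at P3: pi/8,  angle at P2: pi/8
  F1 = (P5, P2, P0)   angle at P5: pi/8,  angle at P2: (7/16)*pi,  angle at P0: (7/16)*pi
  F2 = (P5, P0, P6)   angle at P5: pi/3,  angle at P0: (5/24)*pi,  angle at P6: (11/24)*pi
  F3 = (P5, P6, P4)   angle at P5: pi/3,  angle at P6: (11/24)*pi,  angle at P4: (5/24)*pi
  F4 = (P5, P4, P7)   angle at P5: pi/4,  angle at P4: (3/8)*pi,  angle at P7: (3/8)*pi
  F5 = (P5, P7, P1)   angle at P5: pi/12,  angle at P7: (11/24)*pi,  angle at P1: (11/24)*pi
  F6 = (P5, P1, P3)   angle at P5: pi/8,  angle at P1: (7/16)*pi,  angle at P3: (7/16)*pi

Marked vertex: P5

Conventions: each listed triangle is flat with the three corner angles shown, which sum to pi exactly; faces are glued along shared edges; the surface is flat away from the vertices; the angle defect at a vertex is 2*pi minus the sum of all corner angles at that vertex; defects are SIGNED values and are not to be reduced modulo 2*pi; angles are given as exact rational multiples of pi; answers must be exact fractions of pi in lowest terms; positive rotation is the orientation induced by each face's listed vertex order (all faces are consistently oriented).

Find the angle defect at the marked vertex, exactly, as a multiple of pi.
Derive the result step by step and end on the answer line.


Sum of corner angles at P5: 2*pi
defect = 2*pi - 2*pi

Answer: defect(P5) = 0


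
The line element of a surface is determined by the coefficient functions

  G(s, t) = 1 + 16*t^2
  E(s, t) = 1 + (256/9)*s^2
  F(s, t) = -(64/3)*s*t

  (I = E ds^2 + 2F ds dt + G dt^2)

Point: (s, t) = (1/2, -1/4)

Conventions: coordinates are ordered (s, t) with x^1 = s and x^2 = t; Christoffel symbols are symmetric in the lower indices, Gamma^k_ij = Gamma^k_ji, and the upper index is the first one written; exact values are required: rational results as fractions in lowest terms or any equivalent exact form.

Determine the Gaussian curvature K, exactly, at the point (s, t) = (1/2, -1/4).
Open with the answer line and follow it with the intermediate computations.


Answer: K = -432/1681

E = 73/9, F = 8/3, G = 2, EG - F^2 = 82/9 at the point
E_s = 256/9, E_t = 0, F_s = 16/3, F_t = -32/3, G_s = 0, G_t = -8
E_tt = 0, F_st = -64/3, G_ss = 0
Brioschi: K = (det M1 - det M2) / (EG - F^2)^2 with the standard first/second-derivative matrices M1, M2.
M1 = [[-E_tt/2 + F_st - G_ss/2, E_s/2, F_s - E_t/2], [F_t - G_s/2, E, F], [G_t/2, F, G]] = [[-64/3, 128/9, 16/3], [-32/3, 73/9, 8/3], [-4, 8/3, 2]]; det M1 = -64/3
M2 = [[0, E_t/2, G_s/2], [E_t/2, E, F], [G_s/2, F, G]] = [[0, 0, 0], [0, 73/9, 8/3], [0, 8/3, 2]]; det M2 = 0
det M1 - det M2 = -64/3; K = -64/3 / (82/9)^2 = -432/1681


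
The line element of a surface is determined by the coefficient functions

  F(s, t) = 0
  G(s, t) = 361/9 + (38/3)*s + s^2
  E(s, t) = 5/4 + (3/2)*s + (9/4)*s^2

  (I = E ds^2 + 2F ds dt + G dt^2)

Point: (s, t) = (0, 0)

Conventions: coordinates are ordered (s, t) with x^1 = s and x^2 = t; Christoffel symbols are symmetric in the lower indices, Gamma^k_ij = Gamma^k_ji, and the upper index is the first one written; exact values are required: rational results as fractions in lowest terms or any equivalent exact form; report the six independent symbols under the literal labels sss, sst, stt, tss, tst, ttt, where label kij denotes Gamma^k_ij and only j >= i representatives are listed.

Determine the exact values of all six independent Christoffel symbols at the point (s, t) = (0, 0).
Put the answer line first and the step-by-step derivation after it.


Answer: Gamma_sss = 3/5, Gamma_sst = 0, Gamma_stt = -76/15, Gamma_tss = 0, Gamma_tst = 3/19, Gamma_ttt = 0

E = 5/4, F = 0, G = 361/9 at the point
E_s = 3/2, E_t = 0, F_s = 0, F_t = 0, G_s = 38/3, G_t = 0
EG - F^2 = 1805/36;  g^inv = (36/1805) * [[361/9, 0], [0, 5/4]]
first-kind symbols [ij,l] = (1/2)(d_i g_jl + d_j g_il - d_l g_ij): [ss,s] = E_s/2 = 3/4, [ss,t] = F_s - E_t/2 = 0, [st,s] = E_t/2 = 0, [st,t] = G_s/2 = 19/3, [tt,s] = F_t - G_s/2 = -19/3, [tt,t] = G_t/2 = 0
Gamma^s_ij = (G*[ij,s] - F*[ij,t])/(EG - F^2), Gamma^t_ij = (E*[ij,t] - F*[ij,s])/(EG - F^2)


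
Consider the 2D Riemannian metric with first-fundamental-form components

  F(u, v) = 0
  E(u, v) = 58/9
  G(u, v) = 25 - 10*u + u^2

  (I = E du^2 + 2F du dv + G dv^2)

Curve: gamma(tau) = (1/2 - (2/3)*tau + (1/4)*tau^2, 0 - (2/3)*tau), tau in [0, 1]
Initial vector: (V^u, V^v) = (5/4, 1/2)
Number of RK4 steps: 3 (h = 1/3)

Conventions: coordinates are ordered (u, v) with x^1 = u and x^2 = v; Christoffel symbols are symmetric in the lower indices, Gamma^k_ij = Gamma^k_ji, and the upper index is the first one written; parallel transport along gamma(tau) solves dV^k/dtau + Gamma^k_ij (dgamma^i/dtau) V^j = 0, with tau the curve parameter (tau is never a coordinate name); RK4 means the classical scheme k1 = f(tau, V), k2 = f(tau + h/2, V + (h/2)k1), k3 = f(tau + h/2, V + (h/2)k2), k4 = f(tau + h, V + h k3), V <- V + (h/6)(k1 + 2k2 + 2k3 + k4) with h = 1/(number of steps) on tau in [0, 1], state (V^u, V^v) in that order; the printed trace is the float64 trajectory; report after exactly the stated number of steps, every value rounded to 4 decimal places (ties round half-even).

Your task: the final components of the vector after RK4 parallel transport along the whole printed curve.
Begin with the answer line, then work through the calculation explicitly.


Answer: V^u = 1.4372, V^v = 0.2744

gamma'(tau) = (-2/3 + (1/2)*tau, -2/3); f(tau, V)^k = -Gamma^k_ij(gamma(tau)) gamma'^i(tau) V^j; h = 1/3; intermediate values shown to 6 dp
curve data and Christoffel symbols at the stage parameters:
  tau = 0.000000: gamma = (0.500000, 0.000000), gamma' = (-0.666667, -0.666667); Gamma_uuu = 0.000000, Gamma_uuv = 0.000000, Gamma_uvv = 0.698276, Gamma_vuu = 0.000000, Gamma_vuv = -0.222222, Gamma_vvv = 0.000000
  tau = 0.166667: gamma = (0.395833, -0.111111), gamma' = (-0.583333, -0.666667); Gamma_uuu = 0.000000, Gamma_uuv = 0.000000, Gamma_uvv = 0.714440, Gamma_vuu = 0.000000, Gamma_vuv = -0.217195, Gamma_vvv = 0.000000
  tau = 0.333333: gamma = (0.305556, -0.222222), gamma' = (-0.500000, -0.666667); Gamma_uuu = 0.000000, Gamma_uuv = 0.000000, Gamma_uvv = 0.728448, Gamma_vuu = 0.000000, Gamma_vuv = -0.213018, Gamma_vvv = 0.000000
  tau = 0.500000: gamma = (0.229167, -0.333333), gamma' = (-0.416667, -0.666667); Gamma_uuu = 0.000000, Gamma_uuv = 0.000000, Gamma_uvv = 0.740302, Gamma_vuu = 0.000000, Gamma_vuv = -0.209607, Gamma_vvv = 0.000000
  tau = 0.666667: gamma = (0.166667, -0.444444), gamma' = (-0.333333, -0.666667); Gamma_uuu = 0.000000, Gamma_uuv = 0.000000, Gamma_uvv = 0.750000, Gamma_vuu = 0.000000, Gamma_vuv = -0.206897, Gamma_vvv = 0.000000
  tau = 0.833333: gamma = (0.118056, -0.555556), gamma' = (-0.250000, -0.666667); Gamma_uuu = 0.000000, Gamma_uuv = 0.000000, Gamma_uvv = 0.757543, Gamma_vuu = 0.000000, Gamma_vuv = -0.204836, Gamma_vvv = 0.000000
  tau = 1.000000: gamma = (0.083333, -0.666667), gamma' = (-0.166667, -0.666667); Gamma_uuu = 0.000000, Gamma_uuv = 0.000000, Gamma_uvv = 0.762931, Gamma_vuu = 0.000000, Gamma_vuv = -0.203390, Gamma_vvv = 0.000000
step 0: V^u = 1.2500, V^v = 0.5000
step 1: k1 = (0.232759, -0.259259), k2 = (0.217566, -0.244486), k3 = (0.218739, -0.244432), k4 = (0.203248, -0.232446); V <- V + (h/6)(k1 + 2k2 + 2k3 + k4): V^u = 1.3227, V^v = 0.4184
step 2: k1 = (0.203169, -0.232398), k2 = (0.187358, -0.222718), k3 = (0.188155, -0.222491), k4 = (0.172098, -0.214830); V <- V + (h/6)(k1 + 2k2 + 2k3 + k4): V^u = 1.3853, V^v = 0.3440
step 3: k1 = (0.172023, -0.214799), k2 = (0.155673, -0.208870), k3 = (0.156172, -0.208548), k4 = (0.139631, -0.204198); V <- V + (h/6)(k1 + 2k2 + 2k3 + k4): V^u = 1.4372, V^v = 0.2744


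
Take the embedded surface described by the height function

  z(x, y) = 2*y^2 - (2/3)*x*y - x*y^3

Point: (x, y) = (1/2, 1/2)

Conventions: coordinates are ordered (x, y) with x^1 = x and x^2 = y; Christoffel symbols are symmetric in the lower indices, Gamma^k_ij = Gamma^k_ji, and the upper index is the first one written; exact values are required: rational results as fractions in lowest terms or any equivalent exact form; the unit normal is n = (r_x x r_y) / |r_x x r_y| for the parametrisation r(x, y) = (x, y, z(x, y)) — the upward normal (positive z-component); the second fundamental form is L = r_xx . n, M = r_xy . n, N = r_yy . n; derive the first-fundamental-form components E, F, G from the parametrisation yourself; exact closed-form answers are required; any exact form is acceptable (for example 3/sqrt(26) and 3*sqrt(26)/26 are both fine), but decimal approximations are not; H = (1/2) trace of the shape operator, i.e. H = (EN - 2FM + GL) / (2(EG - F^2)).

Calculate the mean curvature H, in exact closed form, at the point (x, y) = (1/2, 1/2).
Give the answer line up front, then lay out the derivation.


Answer: H = 2329*sqrt(1658)/687241

z_x = -11/24, z_y = 31/24, z_xx = 0, z_xy = -17/12, z_yy = 5/2
E = 697/576, F = -341/576, G = 1537/576; answer radicand W^2 = 829/288
unnormalised second-form numerators: l = 0, m = -17/12, n = 5/2; L = l/sqrt(829/288), and similarly M = m/sqrt(W^2), N = n/sqrt(W^2)
H = (E*n - 2*F*m + G*l) / (2*(EG - F^2)*sqrt(W^2)); E*n - 2*F*m + G*l = 2329/1728, EG - F^2 = 829/288, so H = (2329/9948)/sqrt(829/288)


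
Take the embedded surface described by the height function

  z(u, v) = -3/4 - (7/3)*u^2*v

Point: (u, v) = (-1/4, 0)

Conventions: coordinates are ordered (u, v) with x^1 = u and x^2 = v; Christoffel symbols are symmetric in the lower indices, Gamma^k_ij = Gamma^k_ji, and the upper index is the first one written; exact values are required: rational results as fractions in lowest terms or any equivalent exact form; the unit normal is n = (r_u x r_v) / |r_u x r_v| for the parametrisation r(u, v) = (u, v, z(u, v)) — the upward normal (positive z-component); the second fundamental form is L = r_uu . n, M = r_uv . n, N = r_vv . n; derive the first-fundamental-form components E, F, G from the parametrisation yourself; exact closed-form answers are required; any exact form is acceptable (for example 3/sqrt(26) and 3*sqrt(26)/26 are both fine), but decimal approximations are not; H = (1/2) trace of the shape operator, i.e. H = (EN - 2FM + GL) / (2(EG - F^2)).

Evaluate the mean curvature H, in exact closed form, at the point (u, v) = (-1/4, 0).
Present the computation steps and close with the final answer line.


z_u = 0, z_v = -7/48, z_uu = 0, z_uv = 7/6, z_vv = 0
E = 1, F = 0, G = 2353/2304; answer radicand W^2 = 2353/2304
unnormalised second-form numerators: l = 0, m = 7/6, n = 0; L = l/sqrt(2353/2304), and similarly M = m/sqrt(W^2), N = n/sqrt(W^2)
H = (E*n - 2*F*m + G*l) / (2*(EG - F^2)*sqrt(W^2)); E*n - 2*F*m + G*l = 0, EG - F^2 = 2353/2304, so H = (0)/sqrt(2353/2304)

Answer: H = 0


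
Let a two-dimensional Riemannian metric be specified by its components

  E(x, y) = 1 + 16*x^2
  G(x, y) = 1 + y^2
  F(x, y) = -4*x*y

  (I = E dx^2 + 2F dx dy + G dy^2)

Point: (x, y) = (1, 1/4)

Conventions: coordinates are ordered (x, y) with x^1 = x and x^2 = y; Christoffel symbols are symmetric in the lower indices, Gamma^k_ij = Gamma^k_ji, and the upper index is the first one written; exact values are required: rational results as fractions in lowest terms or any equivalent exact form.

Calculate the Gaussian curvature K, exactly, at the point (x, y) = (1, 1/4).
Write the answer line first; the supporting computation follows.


Answer: K = -1024/74529

E = 17, F = -1, G = 17/16, EG - F^2 = 273/16 at the point
E_x = 32, E_y = 0, F_x = -1, F_y = -4, G_x = 0, G_y = 1/2
E_yy = 0, F_xy = -4, G_xx = 0
Using the Brioschi determinant formula for K from the metric derivatives:
M1 = [[-E_yy/2 + F_xy - G_xx/2, E_x/2, F_x - E_y/2], [F_y - G_x/2, E, F], [G_y/2, F, G]] = [[-4, 16, -1], [-4, 17, -1], [1/4, -1, 17/16]]; det M1 = -4
M2 = [[0, E_y/2, G_x/2], [E_y/2, E, F], [G_x/2, F, G]] = [[0, 0, 0], [0, 17, -1], [0, -1, 17/16]]; det M2 = 0
det M1 - det M2 = -4; K = -4 / (273/16)^2 = -1024/74529


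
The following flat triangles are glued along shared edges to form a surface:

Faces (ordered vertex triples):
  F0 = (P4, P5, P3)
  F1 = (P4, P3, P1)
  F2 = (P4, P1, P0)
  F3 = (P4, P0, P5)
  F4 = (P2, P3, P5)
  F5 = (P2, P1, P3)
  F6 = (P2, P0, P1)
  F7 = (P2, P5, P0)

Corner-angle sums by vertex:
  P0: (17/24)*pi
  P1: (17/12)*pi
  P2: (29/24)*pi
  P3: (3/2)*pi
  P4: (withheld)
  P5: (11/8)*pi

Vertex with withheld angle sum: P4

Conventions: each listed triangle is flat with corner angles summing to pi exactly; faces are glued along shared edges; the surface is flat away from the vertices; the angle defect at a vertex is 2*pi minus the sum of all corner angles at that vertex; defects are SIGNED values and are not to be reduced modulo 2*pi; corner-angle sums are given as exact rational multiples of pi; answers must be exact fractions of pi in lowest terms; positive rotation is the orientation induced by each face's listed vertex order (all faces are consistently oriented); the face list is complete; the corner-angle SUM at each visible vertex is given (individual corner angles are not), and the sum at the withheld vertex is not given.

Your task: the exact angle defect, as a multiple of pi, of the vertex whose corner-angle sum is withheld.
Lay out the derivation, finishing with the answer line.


V = 6, E = 12, F = 8; chi = V - E + F = 2
Gauss-Bonnet: total defect = 2*pi*chi = 4*pi; visible defects sum to (91/24)*pi

Answer: defect(P4) = (5/24)*pi


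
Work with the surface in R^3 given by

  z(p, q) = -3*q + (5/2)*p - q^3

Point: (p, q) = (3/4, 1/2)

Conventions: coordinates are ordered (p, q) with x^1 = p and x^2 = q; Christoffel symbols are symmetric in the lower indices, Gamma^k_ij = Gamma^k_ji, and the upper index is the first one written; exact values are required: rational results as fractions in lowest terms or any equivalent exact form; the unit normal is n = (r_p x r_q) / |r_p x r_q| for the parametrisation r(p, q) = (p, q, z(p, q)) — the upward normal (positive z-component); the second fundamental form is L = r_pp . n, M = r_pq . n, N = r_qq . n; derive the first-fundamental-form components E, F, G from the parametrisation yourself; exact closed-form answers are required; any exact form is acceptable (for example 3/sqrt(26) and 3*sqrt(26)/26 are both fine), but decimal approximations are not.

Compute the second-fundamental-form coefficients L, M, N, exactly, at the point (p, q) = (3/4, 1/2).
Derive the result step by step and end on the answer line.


z_p = 5/2, z_q = -15/4, z_pp = 0, z_pq = 0, z_qq = -3
E = 29/4, F = -75/8, G = 241/16; answer radicand W^2 = 341/16
unnormalised second-form numerators: l = 0, m = 0, n = -3; L = l/sqrt(341/16), and similarly M = m/sqrt(W^2), N = n/sqrt(W^2)

Answer: L = 0, M = 0, N = -12*sqrt(341)/341


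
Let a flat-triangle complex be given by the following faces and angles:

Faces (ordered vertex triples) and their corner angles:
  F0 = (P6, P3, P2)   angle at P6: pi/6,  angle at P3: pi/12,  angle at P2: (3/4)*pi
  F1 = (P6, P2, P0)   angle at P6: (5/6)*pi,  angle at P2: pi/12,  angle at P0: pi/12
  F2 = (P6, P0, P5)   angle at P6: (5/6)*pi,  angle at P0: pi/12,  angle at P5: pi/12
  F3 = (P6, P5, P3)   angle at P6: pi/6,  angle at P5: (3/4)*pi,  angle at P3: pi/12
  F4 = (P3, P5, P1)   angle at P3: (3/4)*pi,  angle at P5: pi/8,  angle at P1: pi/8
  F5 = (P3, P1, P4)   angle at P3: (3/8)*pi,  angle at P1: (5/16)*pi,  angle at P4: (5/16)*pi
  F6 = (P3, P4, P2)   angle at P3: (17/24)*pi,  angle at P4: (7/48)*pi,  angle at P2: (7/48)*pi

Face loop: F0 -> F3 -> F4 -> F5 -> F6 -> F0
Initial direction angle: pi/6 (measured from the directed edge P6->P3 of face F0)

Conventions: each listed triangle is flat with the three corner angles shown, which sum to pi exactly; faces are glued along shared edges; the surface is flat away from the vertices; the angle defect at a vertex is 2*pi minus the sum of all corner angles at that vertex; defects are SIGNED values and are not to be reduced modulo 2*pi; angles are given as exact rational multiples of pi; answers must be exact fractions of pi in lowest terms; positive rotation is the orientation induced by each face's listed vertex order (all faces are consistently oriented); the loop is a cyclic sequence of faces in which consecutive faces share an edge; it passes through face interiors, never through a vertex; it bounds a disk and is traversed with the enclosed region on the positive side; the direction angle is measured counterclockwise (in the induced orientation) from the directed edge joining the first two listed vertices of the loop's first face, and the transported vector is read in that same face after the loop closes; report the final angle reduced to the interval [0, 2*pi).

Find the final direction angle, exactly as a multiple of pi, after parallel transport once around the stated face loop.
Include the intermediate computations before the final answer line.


enclosed vertex P3: corner angles sum to 2*pi, defect = 2*pi - 2*pi = 0
transport around the loop rotates by the sum of enclosed defects; add to the initial angle mod 2*pi
final angle = pi/6 + 0 = pi/6 (mod 2*pi)

Answer: final direction angle = pi/6


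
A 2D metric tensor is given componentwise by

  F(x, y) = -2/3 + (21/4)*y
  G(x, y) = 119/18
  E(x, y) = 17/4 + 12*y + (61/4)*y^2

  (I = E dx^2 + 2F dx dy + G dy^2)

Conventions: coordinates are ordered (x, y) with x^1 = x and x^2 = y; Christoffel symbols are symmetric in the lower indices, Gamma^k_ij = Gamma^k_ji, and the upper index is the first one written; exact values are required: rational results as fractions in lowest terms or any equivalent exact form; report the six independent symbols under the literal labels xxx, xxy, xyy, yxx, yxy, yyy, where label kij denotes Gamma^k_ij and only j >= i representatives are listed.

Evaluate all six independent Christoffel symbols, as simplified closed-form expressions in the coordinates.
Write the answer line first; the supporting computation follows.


Answer: Gamma_xxx = (11529*y^2 + 3072*y - 576)/(10549*y^2 + 12432*y + 3982), Gamma_xxy = (14518*y + 5712)/(10549*y^2 + 12432*y + 3982), Gamma_xyy = 4998/(10549*y^2 + 12432*y + 3982), Gamma_yxx = (-33489*y^3 - 39528*y^2 - 19701*y - 3672)/(10549*y^2 + 12432*y + 3982), Gamma_yxy = (-11529*y^2 - 3072*y + 576)/(10549*y^2 + 12432*y + 3982), Gamma_yyy = (504 - 3969*y)/(10549*y^2 + 12432*y + 3982)

E = 17/4 + 12*y + (61/4)*y^2; F = -2/3 + (21/4)*y; G = 119/18
Gamma^k_ij = (1/2) g^{kl} (d_i g_jl + d_j g_il - d_l g_ij), with g^inv = (1/(EG-F^2)) [[G, -F], [-F, E]]
first partials: E_x = 0, E_y = 12 + (61/2)*y, F_x = 0, F_y = 21/4, G_x = 0, G_y = 0
D = EG - F^2 = 1991/72 + (259/3)*y + (10549/144)*y^2
expanded: Gamma^x_xx = (G E_x - 2F F_x + F E_y)/(2D), Gamma^x_xy = (G E_y - F G_x)/(2D), Gamma^x_yy = (2G F_y - G G_x - F G_y)/(2D), Gamma^y_xx = (2E F_x - E E_y - F E_x)/(2D), Gamma^y_xy = (E G_x - F E_y)/(2D), Gamma^y_yy = (E G_y - 2F F_y + F G_x)/(2D); substitute and cancel common factors


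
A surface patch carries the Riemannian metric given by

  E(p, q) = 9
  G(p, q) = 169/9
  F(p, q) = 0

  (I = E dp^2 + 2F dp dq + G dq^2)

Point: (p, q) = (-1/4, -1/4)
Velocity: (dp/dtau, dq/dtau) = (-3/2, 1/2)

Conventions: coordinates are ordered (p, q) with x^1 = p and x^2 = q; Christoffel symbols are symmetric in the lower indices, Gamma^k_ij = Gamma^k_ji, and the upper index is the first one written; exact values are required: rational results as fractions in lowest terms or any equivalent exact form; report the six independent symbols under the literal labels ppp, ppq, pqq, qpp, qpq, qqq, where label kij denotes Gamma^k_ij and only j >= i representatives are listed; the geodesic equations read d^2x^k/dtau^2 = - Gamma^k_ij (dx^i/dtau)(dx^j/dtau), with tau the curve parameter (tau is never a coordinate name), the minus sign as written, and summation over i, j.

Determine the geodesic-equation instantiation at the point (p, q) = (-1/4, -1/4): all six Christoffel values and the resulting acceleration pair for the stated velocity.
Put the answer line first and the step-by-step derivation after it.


Answer: Gamma_ppp = 0, Gamma_ppq = 0, Gamma_pqq = 0, Gamma_qpp = 0, Gamma_qpq = 0, Gamma_qqq = 0; accelerations (d^2p/dtau^2, d^2q/dtau^2) = (0, 0)

E = 9, F = 0, G = 169/9 at the point
E_p = 0, E_q = 0, F_p = 0, F_q = 0, G_p = 0, G_q = 0
EG - F^2 = 169;  g^inv = (1/169) * [[169/9, 0], [0, 9]]
first-kind symbols [ij,l] = (1/2)(d_i g_jl + d_j g_il - d_l g_ij): [pp,p] = E_p/2 = 0, [pp,q] = F_p - E_q/2 = 0, [pq,p] = E_q/2 = 0, [pq,q] = G_p/2 = 0, [qq,p] = F_q - G_p/2 = 0, [qq,q] = G_q/2 = 0
Gamma^p_ij = (G*[ij,p] - F*[ij,q])/(EG - F^2), Gamma^q_ij = (E*[ij,q] - F*[ij,p])/(EG - F^2)
Gamma_ppp = 0, Gamma_ppq = 0, Gamma_pqq = 0, Gamma_qpp = 0, Gamma_qpq = 0, Gamma_qqq = 0
d^2p/dtau^2 = -(Gamma_ppp*(-3/2)^2 + 2*Gamma_ppq*(-3/2)*(1/2) + Gamma_pqq*(1/2)^2) = 0
d^2q/dtau^2 = -(Gamma_qpp*(-3/2)^2 + 2*Gamma_qpq*(-3/2)*(1/2) + Gamma_qqq*(1/2)^2) = 0


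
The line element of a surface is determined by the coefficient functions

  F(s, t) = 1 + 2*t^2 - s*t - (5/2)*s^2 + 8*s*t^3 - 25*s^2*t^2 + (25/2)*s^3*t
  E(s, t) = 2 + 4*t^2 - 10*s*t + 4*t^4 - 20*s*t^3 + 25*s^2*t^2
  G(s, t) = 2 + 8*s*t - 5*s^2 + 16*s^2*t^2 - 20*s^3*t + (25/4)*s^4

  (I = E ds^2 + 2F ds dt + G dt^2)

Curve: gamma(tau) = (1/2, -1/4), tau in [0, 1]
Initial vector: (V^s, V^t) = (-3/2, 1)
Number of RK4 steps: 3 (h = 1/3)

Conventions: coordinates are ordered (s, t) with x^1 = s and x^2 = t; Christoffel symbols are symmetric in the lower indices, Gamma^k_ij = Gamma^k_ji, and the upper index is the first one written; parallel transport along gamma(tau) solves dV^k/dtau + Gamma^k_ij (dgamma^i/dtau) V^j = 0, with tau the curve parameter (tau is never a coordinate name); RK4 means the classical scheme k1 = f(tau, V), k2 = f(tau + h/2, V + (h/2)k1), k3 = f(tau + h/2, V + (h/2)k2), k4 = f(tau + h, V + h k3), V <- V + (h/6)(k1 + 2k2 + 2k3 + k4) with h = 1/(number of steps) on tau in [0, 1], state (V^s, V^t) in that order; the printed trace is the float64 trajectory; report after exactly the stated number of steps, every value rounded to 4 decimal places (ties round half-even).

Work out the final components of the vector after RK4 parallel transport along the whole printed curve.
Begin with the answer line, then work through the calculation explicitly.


Answer: V^s = -1.5000, V^t = 1.0000

gamma'(tau) = (0, 0); f(tau, V)^k = -Gamma^k_ij(gamma(tau)) gamma'^i(tau) V^j; h = 1/3; intermediate values shown to 6 dp
curve data and Christoffel symbols at the stage parameters:
  tau = 0.000000: gamma = (0.500000, -0.250000), gamma' = (0.000000, 0.000000); Gamma_sss = 0.536398, Gamma_sst = -1.501916, Gamma_stt = 0.858238, Gamma_tss = -0.038314, Gamma_tst = 0.107280, Gamma_ttt = -0.061303
  tau = 0.166667: gamma = (0.500000, -0.250000), gamma' = (0.000000, 0.000000); Gamma_sss = 0.536398, Gamma_sst = -1.501916, Gamma_stt = 0.858238, Gamma_tss = -0.038314, Gamma_tst = 0.107280, Gamma_ttt = -0.061303
  tau = 0.333333: gamma = (0.500000, -0.250000), gamma' = (0.000000, 0.000000); Gamma_sss = 0.536398, Gamma_sst = -1.501916, Gamma_stt = 0.858238, Gamma_tss = -0.038314, Gamma_tst = 0.107280, Gamma_ttt = -0.061303
  tau = 0.500000: gamma = (0.500000, -0.250000), gamma' = (0.000000, 0.000000); Gamma_sss = 0.536398, Gamma_sst = -1.501916, Gamma_stt = 0.858238, Gamma_tss = -0.038314, Gamma_tst = 0.107280, Gamma_ttt = -0.061303
  tau = 0.666667: gamma = (0.500000, -0.250000), gamma' = (0.000000, 0.000000); Gamma_sss = 0.536398, Gamma_sst = -1.501916, Gamma_stt = 0.858238, Gamma_tss = -0.038314, Gamma_tst = 0.107280, Gamma_ttt = -0.061303
  tau = 0.833333: gamma = (0.500000, -0.250000), gamma' = (0.000000, 0.000000); Gamma_sss = 0.536398, Gamma_sst = -1.501916, Gamma_stt = 0.858238, Gamma_tss = -0.038314, Gamma_tst = 0.107280, Gamma_ttt = -0.061303
  tau = 1.000000: gamma = (0.500000, -0.250000), gamma' = (0.000000, 0.000000); Gamma_sss = 0.536398, Gamma_sst = -1.501916, Gamma_stt = 0.858238, Gamma_tss = -0.038314, Gamma_tst = 0.107280, Gamma_ttt = -0.061303
step 0: V^s = -1.5000, V^t = 1.0000
step 1: k1 = (0.000000, 0.000000), k2 = (0.000000, 0.000000), k3 = (0.000000, 0.000000), k4 = (0.000000, 0.000000); V <- V + (h/6)(k1 + 2k2 + 2k3 + k4): V^s = -1.5000, V^t = 1.0000
step 2: k1 = (0.000000, 0.000000), k2 = (0.000000, 0.000000), k3 = (0.000000, 0.000000), k4 = (0.000000, 0.000000); V <- V + (h/6)(k1 + 2k2 + 2k3 + k4): V^s = -1.5000, V^t = 1.0000
step 3: k1 = (0.000000, 0.000000), k2 = (0.000000, 0.000000), k3 = (0.000000, 0.000000), k4 = (0.000000, 0.000000); V <- V + (h/6)(k1 + 2k2 + 2k3 + k4): V^s = -1.5000, V^t = 1.0000


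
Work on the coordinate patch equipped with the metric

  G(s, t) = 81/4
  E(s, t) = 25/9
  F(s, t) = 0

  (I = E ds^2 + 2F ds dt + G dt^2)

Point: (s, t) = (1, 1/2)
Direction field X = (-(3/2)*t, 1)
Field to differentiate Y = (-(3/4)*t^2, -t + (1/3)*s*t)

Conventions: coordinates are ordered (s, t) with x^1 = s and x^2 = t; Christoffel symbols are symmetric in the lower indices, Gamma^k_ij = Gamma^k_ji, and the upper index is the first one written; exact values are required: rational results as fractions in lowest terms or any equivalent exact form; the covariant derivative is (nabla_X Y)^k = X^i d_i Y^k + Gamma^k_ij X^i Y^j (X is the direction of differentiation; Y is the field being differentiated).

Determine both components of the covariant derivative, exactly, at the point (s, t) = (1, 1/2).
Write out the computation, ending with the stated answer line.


E = 25/9, F = 0, G = 81/4 at the point
E_s = 0, E_t = 0, F_s = 0, F_t = 0, G_s = 0, G_t = 0
EG - F^2 = 225/4;  g^inv = (4/225) * [[81/4, 0], [0, 25/9]]
first-kind symbols [ij,l] = (1/2)(d_i g_jl + d_j g_il - d_l g_ij): [ss,s] = E_s/2 = 0, [ss,t] = F_s - E_t/2 = 0, [st,s] = E_t/2 = 0, [st,t] = G_s/2 = 0, [tt,s] = F_t - G_s/2 = 0, [tt,t] = G_t/2 = 0
Gamma^s_ij = (G*[ij,s] - F*[ij,t])/(EG - F^2), Gamma^t_ij = (E*[ij,t] - F*[ij,s])/(EG - F^2)
Gamma_sss = 0, Gamma_sst = 0, Gamma_stt = 0, Gamma_tss = 0, Gamma_tst = 0, Gamma_ttt = 0
X = (-3/4, 1), Y = (-3/16, -1/3) at the point

Answer: (nabla_X Y)^s = -3/4, (nabla_X Y)^t = -19/24


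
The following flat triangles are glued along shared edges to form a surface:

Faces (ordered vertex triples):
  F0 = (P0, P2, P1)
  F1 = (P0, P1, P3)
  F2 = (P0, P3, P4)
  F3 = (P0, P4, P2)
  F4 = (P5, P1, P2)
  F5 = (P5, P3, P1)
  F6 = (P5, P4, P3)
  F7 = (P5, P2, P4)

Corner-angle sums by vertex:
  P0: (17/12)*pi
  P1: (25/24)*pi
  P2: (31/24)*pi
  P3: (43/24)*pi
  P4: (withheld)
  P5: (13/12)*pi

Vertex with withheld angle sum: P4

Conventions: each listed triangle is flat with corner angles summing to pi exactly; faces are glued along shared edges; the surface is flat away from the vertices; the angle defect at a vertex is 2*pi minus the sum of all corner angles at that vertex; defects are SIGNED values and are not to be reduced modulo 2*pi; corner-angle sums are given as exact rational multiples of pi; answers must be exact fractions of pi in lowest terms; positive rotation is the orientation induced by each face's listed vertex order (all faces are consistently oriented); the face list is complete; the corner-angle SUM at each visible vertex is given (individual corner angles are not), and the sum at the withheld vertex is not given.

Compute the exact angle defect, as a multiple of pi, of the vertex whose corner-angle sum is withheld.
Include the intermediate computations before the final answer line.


V = 6, E = 12, F = 8; chi = V - E + F = 2
Gauss-Bonnet: total defect = 2*pi*chi = 4*pi; visible defects sum to (27/8)*pi

Answer: defect(P4) = (5/8)*pi


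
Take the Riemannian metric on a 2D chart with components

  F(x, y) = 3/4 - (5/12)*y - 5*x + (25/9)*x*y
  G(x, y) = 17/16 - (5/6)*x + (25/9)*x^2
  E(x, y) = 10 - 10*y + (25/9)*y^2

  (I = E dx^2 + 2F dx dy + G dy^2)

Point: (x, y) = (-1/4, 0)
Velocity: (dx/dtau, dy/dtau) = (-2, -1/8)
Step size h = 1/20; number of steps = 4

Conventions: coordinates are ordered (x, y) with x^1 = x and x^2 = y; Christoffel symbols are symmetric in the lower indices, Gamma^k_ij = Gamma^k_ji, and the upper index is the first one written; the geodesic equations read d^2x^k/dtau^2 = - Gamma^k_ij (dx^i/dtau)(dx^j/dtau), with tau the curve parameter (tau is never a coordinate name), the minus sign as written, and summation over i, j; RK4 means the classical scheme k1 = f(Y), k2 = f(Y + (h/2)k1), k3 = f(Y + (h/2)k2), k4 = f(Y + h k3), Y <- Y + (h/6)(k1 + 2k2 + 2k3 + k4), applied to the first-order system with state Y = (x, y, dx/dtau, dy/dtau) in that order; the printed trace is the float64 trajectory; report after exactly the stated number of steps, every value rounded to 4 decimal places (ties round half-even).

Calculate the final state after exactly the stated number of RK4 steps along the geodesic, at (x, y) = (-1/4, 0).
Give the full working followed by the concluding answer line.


f(Y) = (dx/dtau, dy/dtau, -Gamma^x_ij Y'^i Y'^j, -Gamma^y_ij Y'^i Y'^j) with the Gammas evaluated at the stage position; h = 0.050000; intermediate values shown to 6 dp
step 0: x = -0.2500, y = 0.0000, dx/dtau = -2.0000, dy/dtau = -0.1250
step 1:
  k1: at (x, y) = (-0.250000, 0.000000), (dx/dtau, dy/dtau) = (-2.000000, -0.125000); Gamma_xxx = 0.000000, Gamma_xxy = -0.478723, Gamma_xyy = 0.000000, Gamma_yxx = 0.000000, Gamma_yxy = -0.106383, Gamma_yyy = 0.000000; k1 = (-2.000000, -0.125000, 0.239362, 0.053191)
  k2: at (x, y) = (-0.300000, -0.003125), (dx/dtau, dy/dtau) = (-1.994016, -0.123670); Gamma_xxx = 0.000000, Gamma_xxy = -0.472795, Gamma_xyy = 0.000000, Gamma_yxx = 0.000000, Gamma_yxy = -0.117994, Gamma_yyy = 0.000000; k2 = (-1.994016, -0.123670, 0.233183, 0.058195)
  k3: at (x, y) = (-0.299850, -0.003092), (dx/dtau, dy/dtau) = (-1.994170, -0.123545); Gamma_xxx = 0.000000, Gamma_xxy = -0.472817, Gamma_xyy = 0.000000, Gamma_yxx = 0.000000, Gamma_yxy = -0.117962, Gamma_yyy = 0.000000; k3 = (-1.994170, -0.123545, 0.232976, 0.058125)
  k4: at (x, y) = (-0.349709, -0.006177), (dx/dtau, dy/dtau) = (-1.988351, -0.122094); Gamma_xxx = 0.000000, Gamma_xxy = -0.466473, Gamma_xyy = 0.000000, Gamma_yxx = 0.000000, Gamma_yxy = -0.129057, Gamma_yyy = 0.000000; k4 = (-1.988351, -0.122094, 0.226487, 0.062661)
  Y <- Y + (h/6)(k1 + 2k2 + 2k3 + k4): x = -0.3497, y = -0.0062, dx/dtau = -1.9883, dy/dtau = -0.1221
step 2:
  k1: at (x, y) = (-0.349706, -0.006179), (dx/dtau, dy/dtau) = (-1.988349, -0.122096); Gamma_xxx = 0.000000, Gamma_xxy = -0.466473, Gamma_xyy = 0.000000, Gamma_yxx = 0.000000, Gamma_yxy = -0.129057, Gamma_yyy = 0.000000; k1 = (-1.988349, -0.122096, 0.226491, 0.062662)
  k2: at (x, y) = (-0.399415, -0.009232), (dx/dtau, dy/dtau) = (-1.982686, -0.120529); Gamma_xxx = 0.000000, Gamma_xxy = -0.459759, Gamma_xyy = 0.000000, Gamma_yxx = 0.000000, Gamma_yxy = -0.139616, Gamma_yyy = 0.000000; k2 = (-1.982686, -0.120529, 0.219739, 0.066729)
  k3: at (x, y) = (-0.399273, -0.009193), (dx/dtau, dy/dtau) = (-1.982855, -0.120428); Gamma_xxx = 0.000000, Gamma_xxy = -0.459784, Gamma_xyy = 0.000000, Gamma_yxx = 0.000000, Gamma_yxy = -0.139591, Gamma_yyy = 0.000000; k3 = (-1.982855, -0.120428, 0.219584, 0.066666)
  k4: at (x, y) = (-0.448849, -0.012201), (dx/dtau, dy/dtau) = (-1.977369, -0.118763); Gamma_xxx = 0.000000, Gamma_xxy = -0.452746, Gamma_xyy = 0.000000, Gamma_yxx = 0.000000, Gamma_yxy = -0.149612, Gamma_yyy = 0.000000; k4 = (-1.977369, -0.118763, 0.212643, 0.070269)
  Y <- Y + (h/6)(k1 + 2k2 + 2k3 + k4): x = -0.4488, y = -0.0122, dx/dtau = -1.9774, dy/dtau = -0.1188
step 3:
  k1: at (x, y) = (-0.448846, -0.012202), (dx/dtau, dy/dtau) = (-1.977367, -0.118765); Gamma_xxx = 0.000000, Gamma_xxy = -0.452746, Gamma_xyy = 0.000000, Gamma_yxx = 0.000000, Gamma_yxy = -0.149611, Gamma_yyy = 0.000000; k1 = (-1.977367, -0.118765, 0.212647, 0.070270)
  k2: at (x, y) = (-0.498280, -0.015172), (dx/dtau, dy/dtau) = (-1.972051, -0.117008); Gamma_xxx = 0.000000, Gamma_xxy = -0.445428, Gamma_xyy = 0.000000, Gamma_yxx = 0.000000, Gamma_yxy = -0.159083, Gamma_yyy = 0.000000; k2 = (-1.972051, -0.117008, 0.205562, 0.073415)
  k3: at (x, y) = (-0.498147, -0.015128), (dx/dtau, dy/dtau) = (-1.972228, -0.116930); Gamma_xxx = 0.000000, Gamma_xxy = -0.445454, Gamma_xyy = 0.000000, Gamma_yxx = 0.000000, Gamma_yxy = -0.159063, Gamma_yyy = 0.000000; k3 = (-1.972228, -0.116930, 0.205454, 0.073364)
  k4: at (x, y) = (-0.547457, -0.018049), (dx/dtau, dy/dtau) = (-1.967094, -0.115097); Gamma_xxx = 0.000000, Gamma_xxy = -0.437900, Gamma_xyy = 0.000000, Gamma_yxx = 0.000000, Gamma_yxy = -0.167991, Gamma_yyy = 0.000000; k4 = (-1.967094, -0.115097, 0.198286, 0.076068)
  Y <- Y + (h/6)(k1 + 2k2 + 2k3 + k4): x = -0.5475, y = -0.0181, dx/dtau = -1.9671, dy/dtau = -0.1151
step 4:
  k1: at (x, y) = (-0.547455, -0.018050), (dx/dtau, dy/dtau) = (-1.967092, -0.115099); Gamma_xxx = 0.000000, Gamma_xxy = -0.437900, Gamma_xyy = 0.000000, Gamma_yxx = 0.000000, Gamma_yxy = -0.167991, Gamma_yyy = 0.000000; k1 = (-1.967092, -0.115099, 0.198290, 0.076070)
  k2: at (x, y) = (-0.596632, -0.020928), (dx/dtau, dy/dtau) = (-1.962135, -0.113197); Gamma_xxx = 0.000000, Gamma_xxy = -0.430150, Gamma_xyy = 0.000000, Gamma_yxx = 0.000000, Gamma_yxy = -0.176374, Gamma_yyy = 0.000000; k2 = (-1.962135, -0.113197, 0.191080, 0.078348)
  k3: at (x, y) = (-0.596508, -0.020880), (dx/dtau, dy/dtau) = (-1.962315, -0.113140); Gamma_xxx = 0.000000, Gamma_xxy = -0.430175, Gamma_xyy = 0.000000, Gamma_yxx = 0.000000, Gamma_yxy = -0.176359, Gamma_yyy = 0.000000; k3 = (-1.962315, -0.113140, 0.191013, 0.078310)
  k4: at (x, y) = (-0.645570, -0.023707), (dx/dtau, dy/dtau) = (-1.957542, -0.111184); Gamma_xxx = 0.000000, Gamma_xxy = -0.422268, Gamma_xyy = 0.000000, Gamma_yxx = 0.000000, Gamma_yxy = -0.184209, Gamma_yyy = 0.000000; k4 = (-1.957542, -0.111184, 0.183810, 0.080185)
  Y <- Y + (h/6)(k1 + 2k2 + 2k3 + k4): x = -0.6456, y = -0.0237, dx/dtau = -1.9575, dy/dtau = -0.1112

Answer: x = -0.6456, y = -0.0237, dx/dtau = -1.9575, dy/dtau = -0.1112
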